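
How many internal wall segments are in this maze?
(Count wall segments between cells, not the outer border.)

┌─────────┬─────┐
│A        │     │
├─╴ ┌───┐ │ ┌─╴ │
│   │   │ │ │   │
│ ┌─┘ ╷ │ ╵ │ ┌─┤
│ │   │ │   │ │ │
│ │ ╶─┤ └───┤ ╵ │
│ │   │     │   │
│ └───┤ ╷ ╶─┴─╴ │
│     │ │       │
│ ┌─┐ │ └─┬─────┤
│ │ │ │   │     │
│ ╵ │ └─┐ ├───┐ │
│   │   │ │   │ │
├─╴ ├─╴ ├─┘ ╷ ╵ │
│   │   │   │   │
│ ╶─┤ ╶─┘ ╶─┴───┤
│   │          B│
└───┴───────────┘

Counting internal wall segments:
Total internal walls: 56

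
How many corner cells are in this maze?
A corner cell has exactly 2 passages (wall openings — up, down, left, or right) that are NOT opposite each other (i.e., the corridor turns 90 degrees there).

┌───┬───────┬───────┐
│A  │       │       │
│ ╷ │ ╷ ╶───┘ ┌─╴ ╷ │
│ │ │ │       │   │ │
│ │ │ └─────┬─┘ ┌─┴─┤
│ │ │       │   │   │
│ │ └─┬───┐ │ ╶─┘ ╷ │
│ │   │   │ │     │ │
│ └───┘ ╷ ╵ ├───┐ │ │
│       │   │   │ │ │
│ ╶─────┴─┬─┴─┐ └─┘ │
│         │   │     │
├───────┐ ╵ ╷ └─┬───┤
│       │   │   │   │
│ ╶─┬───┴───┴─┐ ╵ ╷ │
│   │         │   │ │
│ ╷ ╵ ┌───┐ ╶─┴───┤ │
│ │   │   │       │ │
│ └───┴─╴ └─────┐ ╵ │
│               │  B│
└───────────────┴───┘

Counting corner cells (2 non-opposite passages):
Total corners: 48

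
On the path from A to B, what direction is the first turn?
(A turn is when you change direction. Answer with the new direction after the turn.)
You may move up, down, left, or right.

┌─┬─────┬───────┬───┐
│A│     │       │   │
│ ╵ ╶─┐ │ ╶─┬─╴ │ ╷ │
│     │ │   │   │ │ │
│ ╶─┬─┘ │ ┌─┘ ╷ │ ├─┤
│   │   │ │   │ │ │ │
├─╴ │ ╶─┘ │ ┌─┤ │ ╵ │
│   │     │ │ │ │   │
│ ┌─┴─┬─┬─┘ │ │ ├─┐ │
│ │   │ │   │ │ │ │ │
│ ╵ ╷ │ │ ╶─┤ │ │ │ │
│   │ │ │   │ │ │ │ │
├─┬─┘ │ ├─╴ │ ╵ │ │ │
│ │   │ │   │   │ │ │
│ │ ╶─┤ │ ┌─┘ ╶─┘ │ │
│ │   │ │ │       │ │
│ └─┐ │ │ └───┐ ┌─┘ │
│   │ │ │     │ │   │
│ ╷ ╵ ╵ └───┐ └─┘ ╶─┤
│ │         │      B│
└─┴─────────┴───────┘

Directions: down, right, up, right, right, down, down, left, down, right, right, up, up, up, right, right, right, down, left, down, left, down, down, left, down, right, down, left, down, down, right, right, down, right, right, right
First turn direction: right

Solution:

┌─┬─────┬───────┬───┐
│A│↱ → ↓│↱ → → ↓│   │
│ ╵ ╶─┐ │ ╶─┬─╴ │ ╷ │
│↳ ↑  │↓│↑  │↓ ↲│ │ │
│ ╶─┬─┘ │ ┌─┘ ╷ │ ├─┤
│   │↓ ↲│↑│↓ ↲│ │ │ │
├─╴ │ ╶─┘ │ ┌─┤ │ ╵ │
│   │↳ → ↑│↓│ │ │   │
│ ┌─┴─┬─┬─┘ │ │ ├─┐ │
│ │   │ │↓ ↲│ │ │ │ │
│ ╵ ╷ │ │ ╶─┤ │ │ │ │
│   │ │ │↳ ↓│ │ │ │ │
├─┬─┘ │ ├─╴ │ ╵ │ │ │
│ │   │ │↓ ↲│   │ │ │
│ │ ╶─┤ │ ┌─┘ ╶─┘ │ │
│ │   │ │↓│       │ │
│ └─┐ │ │ └───┐ ┌─┘ │
│   │ │ │↳ → ↓│ │   │
│ ╷ ╵ ╵ └───┐ └─┘ ╶─┤
│ │         │↳ → → B│
└─┴─────────┴───────┘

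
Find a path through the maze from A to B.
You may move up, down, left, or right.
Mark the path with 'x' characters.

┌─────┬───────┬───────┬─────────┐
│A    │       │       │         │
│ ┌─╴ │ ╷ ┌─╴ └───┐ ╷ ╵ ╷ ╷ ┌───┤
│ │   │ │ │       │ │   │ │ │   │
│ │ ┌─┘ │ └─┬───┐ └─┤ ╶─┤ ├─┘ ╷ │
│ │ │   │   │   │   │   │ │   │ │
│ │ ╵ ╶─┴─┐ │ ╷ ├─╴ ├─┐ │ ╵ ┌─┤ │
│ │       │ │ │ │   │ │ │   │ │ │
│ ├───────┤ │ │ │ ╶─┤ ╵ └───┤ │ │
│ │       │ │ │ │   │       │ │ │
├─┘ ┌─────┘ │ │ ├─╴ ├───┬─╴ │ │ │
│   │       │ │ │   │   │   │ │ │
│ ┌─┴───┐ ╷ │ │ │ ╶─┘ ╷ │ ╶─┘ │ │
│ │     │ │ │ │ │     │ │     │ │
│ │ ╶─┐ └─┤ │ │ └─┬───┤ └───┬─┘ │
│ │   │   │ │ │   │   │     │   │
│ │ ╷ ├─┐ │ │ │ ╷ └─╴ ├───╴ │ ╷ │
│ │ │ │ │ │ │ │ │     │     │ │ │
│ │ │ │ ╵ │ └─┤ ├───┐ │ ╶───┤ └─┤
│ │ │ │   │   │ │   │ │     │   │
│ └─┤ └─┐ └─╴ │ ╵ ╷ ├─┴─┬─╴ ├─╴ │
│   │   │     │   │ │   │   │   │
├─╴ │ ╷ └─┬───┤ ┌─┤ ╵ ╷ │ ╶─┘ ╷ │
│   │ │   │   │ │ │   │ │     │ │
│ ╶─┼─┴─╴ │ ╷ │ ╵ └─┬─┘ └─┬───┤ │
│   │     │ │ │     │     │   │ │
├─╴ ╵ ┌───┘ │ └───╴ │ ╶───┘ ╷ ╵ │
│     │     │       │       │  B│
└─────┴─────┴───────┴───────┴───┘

Finding the shortest path through the maze:
Path length: 50 steps
Directions: right → right → down → left → down → down → right → up → right → up → up → right → right → right → down → right → right → down → right → down → left → down → right → down → left → down → right → right → up → right → down → down → right → right → down → left → left → down → right → right → down → left → down → right → right → up → right → down → down → down

Solution:

┌─────┬───────┬───────┬─────────┐
│A x x│x x x x│       │         │
│ ┌─╴ │ ╷ ┌─╴ └───┐ ╷ ╵ ╷ ╷ ┌───┤
│ │x x│x│ │  x x x│ │   │ │ │   │
│ │ ┌─┘ │ └─┬───┐ └─┤ ╶─┤ ├─┘ ╷ │
│ │x│x x│   │   │x x│   │ │   │ │
│ │ ╵ ╶─┴─┐ │ ╷ ├─╴ ├─┐ │ ╵ ┌─┤ │
│ │x x    │ │ │ │x x│ │ │   │ │ │
│ ├───────┤ │ │ │ ╶─┤ ╵ └───┤ │ │
│ │       │ │ │ │x x│       │ │ │
├─┘ ┌─────┘ │ │ ├─╴ ├───┬─╴ │ │ │
│   │       │ │ │x x│x x│   │ │ │
│ ┌─┴───┐ ╷ │ │ │ ╶─┘ ╷ │ ╶─┘ │ │
│ │     │ │ │ │ │x x x│x│     │ │
│ │ ╶─┐ └─┤ │ │ └─┬───┤ └───┬─┘ │
│ │   │   │ │ │   │   │x x x│   │
│ │ ╷ ├─┐ │ │ │ ╷ └─╴ ├───╴ │ ╷ │
│ │ │ │ │ │ │ │ │     │x x x│ │ │
│ │ │ │ ╵ │ └─┤ ├───┐ │ ╶───┤ └─┤
│ │ │ │   │   │ │   │ │x x x│   │
│ └─┤ └─┐ └─╴ │ ╵ ╷ ├─┴─┬─╴ ├─╴ │
│   │   │     │   │ │   │x x│x x│
├─╴ │ ╷ └─┬───┤ ┌─┤ ╵ ╷ │ ╶─┘ ╷ │
│   │ │   │   │ │ │   │ │x x x│x│
│ ╶─┼─┴─╴ │ ╷ │ ╵ └─┬─┘ └─┬───┤ │
│   │     │ │ │     │     │   │x│
├─╴ ╵ ┌───┘ │ └───╴ │ ╶───┘ ╷ ╵ │
│     │     │       │       │  B│
└─────┴─────┴───────┴───────┴───┘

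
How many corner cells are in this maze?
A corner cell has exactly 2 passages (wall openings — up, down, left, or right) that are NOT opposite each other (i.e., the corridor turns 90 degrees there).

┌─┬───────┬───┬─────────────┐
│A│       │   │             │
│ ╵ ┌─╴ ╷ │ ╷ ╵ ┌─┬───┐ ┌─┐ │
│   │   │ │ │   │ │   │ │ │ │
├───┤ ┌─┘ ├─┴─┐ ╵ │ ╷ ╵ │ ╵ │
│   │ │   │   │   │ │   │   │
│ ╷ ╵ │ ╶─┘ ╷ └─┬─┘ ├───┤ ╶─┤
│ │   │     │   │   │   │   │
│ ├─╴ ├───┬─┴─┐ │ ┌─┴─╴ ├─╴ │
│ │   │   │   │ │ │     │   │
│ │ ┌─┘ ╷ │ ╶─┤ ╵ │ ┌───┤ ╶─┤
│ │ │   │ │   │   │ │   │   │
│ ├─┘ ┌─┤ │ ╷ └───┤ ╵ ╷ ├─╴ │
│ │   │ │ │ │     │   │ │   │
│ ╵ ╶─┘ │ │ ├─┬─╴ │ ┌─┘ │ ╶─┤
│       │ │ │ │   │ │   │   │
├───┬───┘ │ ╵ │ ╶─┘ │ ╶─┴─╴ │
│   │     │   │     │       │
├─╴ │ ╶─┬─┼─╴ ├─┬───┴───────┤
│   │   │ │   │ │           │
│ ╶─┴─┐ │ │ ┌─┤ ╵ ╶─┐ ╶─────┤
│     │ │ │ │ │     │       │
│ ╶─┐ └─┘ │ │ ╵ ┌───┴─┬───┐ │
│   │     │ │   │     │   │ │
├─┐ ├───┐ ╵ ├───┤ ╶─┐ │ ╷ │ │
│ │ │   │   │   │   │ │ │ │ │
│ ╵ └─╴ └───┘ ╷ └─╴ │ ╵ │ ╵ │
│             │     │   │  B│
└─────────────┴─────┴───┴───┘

Counting corner cells (2 non-opposite passages):
Total corners: 109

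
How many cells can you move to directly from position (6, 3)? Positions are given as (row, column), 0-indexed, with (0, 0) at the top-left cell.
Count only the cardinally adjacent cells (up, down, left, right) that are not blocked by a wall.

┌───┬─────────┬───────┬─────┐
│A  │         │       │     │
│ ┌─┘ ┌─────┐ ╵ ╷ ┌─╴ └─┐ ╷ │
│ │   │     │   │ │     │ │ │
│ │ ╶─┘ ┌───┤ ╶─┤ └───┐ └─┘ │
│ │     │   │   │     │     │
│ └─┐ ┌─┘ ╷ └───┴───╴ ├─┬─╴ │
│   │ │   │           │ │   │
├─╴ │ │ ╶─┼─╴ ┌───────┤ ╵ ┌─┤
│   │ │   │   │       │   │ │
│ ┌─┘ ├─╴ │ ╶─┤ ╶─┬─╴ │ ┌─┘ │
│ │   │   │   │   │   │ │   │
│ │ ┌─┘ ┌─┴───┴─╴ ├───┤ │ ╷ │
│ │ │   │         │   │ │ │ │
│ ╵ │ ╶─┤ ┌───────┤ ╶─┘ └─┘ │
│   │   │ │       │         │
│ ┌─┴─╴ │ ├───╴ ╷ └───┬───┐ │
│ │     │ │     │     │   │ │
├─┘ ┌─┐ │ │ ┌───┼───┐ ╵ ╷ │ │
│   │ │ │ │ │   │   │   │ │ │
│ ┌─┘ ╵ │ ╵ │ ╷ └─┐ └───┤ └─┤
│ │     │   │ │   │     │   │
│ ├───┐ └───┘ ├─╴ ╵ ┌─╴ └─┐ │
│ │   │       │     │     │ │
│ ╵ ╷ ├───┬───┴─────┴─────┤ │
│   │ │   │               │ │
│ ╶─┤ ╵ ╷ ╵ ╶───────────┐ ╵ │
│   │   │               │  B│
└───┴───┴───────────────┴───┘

Checking passable neighbors of (6, 3):
Neighbors: (5, 3), (6, 2)
Count: 2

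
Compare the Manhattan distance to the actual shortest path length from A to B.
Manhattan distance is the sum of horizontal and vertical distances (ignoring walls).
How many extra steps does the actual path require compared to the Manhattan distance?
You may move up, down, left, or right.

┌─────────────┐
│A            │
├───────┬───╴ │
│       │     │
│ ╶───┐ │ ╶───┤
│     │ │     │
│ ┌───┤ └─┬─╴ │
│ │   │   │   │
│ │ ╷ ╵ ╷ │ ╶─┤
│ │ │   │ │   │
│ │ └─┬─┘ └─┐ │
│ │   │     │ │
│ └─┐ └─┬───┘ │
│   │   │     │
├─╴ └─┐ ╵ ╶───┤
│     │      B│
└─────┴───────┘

Manhattan distance: |7 - 0| + |6 - 0| = 13
Actual path length: 23
Extra steps: 23 - 13 = 10

Solution:

┌─────────────┐
│A → → → → → ↓│
├───────┬───╴ │
│       │↓ ← ↲│
│ ╶───┐ │ ╶───┤
│     │ │↳ → ↓│
│ ┌───┤ └─┬─╴ │
│ │   │   │↓ ↲│
│ │ ╷ ╵ ╷ │ ╶─┤
│ │ │   │ │↳ ↓│
│ │ └─┬─┘ └─┐ │
│ │   │     │↓│
│ └─┐ └─┬───┘ │
│   │   │↓ ← ↲│
├─╴ └─┐ ╵ ╶───┤
│     │  ↳ → B│
└─────┴───────┘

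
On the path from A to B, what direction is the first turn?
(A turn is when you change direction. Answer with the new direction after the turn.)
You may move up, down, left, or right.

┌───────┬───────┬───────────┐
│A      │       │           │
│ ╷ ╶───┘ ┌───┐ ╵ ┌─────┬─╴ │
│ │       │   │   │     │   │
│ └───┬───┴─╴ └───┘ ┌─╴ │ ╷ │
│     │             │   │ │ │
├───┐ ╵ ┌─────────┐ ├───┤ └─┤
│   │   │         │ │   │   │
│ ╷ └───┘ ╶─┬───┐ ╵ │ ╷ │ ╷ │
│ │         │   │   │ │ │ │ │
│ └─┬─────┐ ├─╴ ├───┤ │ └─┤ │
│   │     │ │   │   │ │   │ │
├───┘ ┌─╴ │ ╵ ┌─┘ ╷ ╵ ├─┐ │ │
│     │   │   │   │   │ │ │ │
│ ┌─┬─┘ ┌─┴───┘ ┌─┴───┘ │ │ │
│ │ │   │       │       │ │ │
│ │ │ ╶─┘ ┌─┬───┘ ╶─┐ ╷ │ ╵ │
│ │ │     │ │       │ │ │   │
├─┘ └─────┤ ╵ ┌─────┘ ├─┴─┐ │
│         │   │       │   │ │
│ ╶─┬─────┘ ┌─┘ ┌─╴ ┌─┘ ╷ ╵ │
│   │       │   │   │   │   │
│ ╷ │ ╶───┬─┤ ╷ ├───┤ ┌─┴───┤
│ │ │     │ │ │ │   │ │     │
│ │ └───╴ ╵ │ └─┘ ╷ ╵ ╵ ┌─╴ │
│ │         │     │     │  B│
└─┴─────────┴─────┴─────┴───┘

Directions: right, down, right, right, right, up, right, right, right, down, right, up, right, right, right, right, right, down, left, down, down, right, down, down, down, down, down, down, down, left, up, left, down, left, down, down, right, up, right, right, down
First turn direction: down

Solution:

┌───────┬───────┬───────────┐
│A ↓    │↱ → → ↓│↱ → → → → ↓│
│ ╷ ╶───┘ ┌───┐ ╵ ┌─────┬─╴ │
│ │↳ → → ↑│   │↳ ↑│     │↓ ↲│
│ └───┬───┴─╴ └───┘ ┌─╴ │ ╷ │
│     │             │   │↓│ │
├───┐ ╵ ┌─────────┐ ├───┤ └─┤
│   │   │         │ │   │↳ ↓│
│ ╷ └───┘ ╶─┬───┐ ╵ │ ╷ │ ╷ │
│ │         │   │   │ │ │ │↓│
│ └─┬─────┐ ├─╴ ├───┤ │ └─┤ │
│   │     │ │   │   │ │   │↓│
├───┘ ┌─╴ │ ╵ ┌─┘ ╷ ╵ ├─┐ │ │
│     │   │   │   │   │ │ │↓│
│ ┌─┬─┘ ┌─┴───┘ ┌─┴───┘ │ │ │
│ │ │   │       │       │ │↓│
│ │ │ ╶─┘ ┌─┬───┘ ╶─┐ ╷ │ ╵ │
│ │ │     │ │       │ │ │  ↓│
├─┘ └─────┤ ╵ ┌─────┘ ├─┴─┐ │
│         │   │       │↓ ↰│↓│
│ ╶─┬─────┘ ┌─┘ ┌─╴ ┌─┘ ╷ ╵ │
│   │       │   │   │↓ ↲│↑ ↲│
│ ╷ │ ╶───┬─┤ ╷ ├───┤ ┌─┴───┤
│ │ │     │ │ │ │   │↓│↱ → ↓│
│ │ └───╴ ╵ │ └─┘ ╷ ╵ ╵ ┌─╴ │
│ │         │     │  ↳ ↑│  B│
└─┴─────────┴─────┴─────┴───┘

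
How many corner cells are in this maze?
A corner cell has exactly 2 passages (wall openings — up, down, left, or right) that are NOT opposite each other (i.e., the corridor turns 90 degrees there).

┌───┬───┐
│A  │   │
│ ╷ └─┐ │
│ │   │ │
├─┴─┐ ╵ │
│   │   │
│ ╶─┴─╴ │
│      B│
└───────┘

Counting corner cells (2 non-opposite passages):
Total corners: 9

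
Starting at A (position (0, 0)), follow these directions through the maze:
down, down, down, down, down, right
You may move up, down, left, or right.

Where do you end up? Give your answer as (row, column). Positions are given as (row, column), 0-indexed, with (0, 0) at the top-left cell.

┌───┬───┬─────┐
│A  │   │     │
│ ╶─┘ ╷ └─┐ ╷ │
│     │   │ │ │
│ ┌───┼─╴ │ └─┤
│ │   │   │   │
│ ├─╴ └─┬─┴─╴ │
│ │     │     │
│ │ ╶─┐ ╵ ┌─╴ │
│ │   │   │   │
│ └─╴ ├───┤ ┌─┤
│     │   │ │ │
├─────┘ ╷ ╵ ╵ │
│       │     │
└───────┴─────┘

Following directions step by step:
Start: (0, 0)
  down: (0, 0) → (1, 0)
  down: (1, 0) → (2, 0)
  down: (2, 0) → (3, 0)
  down: (3, 0) → (4, 0)
  down: (4, 0) → (5, 0)
  right: (5, 0) → (5, 1)
Final position: (5, 1)

Path taken:

┌───┬───┬─────┐
│A  │   │     │
│ ╶─┘ ╷ └─┐ ╷ │
│↓    │   │ │ │
│ ┌───┼─╴ │ └─┤
│↓│   │   │   │
│ ├─╴ └─┬─┴─╴ │
│↓│     │     │
│ │ ╶─┐ ╵ ┌─╴ │
│↓│   │   │   │
│ └─╴ ├───┤ ┌─┤
│↳ B  │   │ │ │
├─────┘ ╷ ╵ ╵ │
│       │     │
└───────┴─────┘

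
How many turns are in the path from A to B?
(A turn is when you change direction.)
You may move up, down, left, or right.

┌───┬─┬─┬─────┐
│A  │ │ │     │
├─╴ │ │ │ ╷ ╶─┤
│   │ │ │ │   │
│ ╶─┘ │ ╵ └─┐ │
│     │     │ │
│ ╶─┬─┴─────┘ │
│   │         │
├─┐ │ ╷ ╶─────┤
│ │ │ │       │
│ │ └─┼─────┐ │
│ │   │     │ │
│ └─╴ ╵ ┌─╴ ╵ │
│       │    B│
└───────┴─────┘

Directions: right, down, left, down, down, right, down, down, right, down, right, up, right, right, down, right
Number of turns: 12

Solution:

┌───┬─┬─┬─────┐
│A ↓│ │ │     │
├─╴ │ │ │ ╷ ╶─┤
│↓ ↲│ │ │ │   │
│ ╶─┘ │ ╵ └─┐ │
│↓    │     │ │
│ ╶─┬─┴─────┘ │
│↳ ↓│         │
├─┐ │ ╷ ╶─────┤
│ │↓│ │       │
│ │ └─┼─────┐ │
│ │↳ ↓│↱ → ↓│ │
│ └─╴ ╵ ┌─╴ ╵ │
│    ↳ ↑│  ↳ B│
└───────┴─────┘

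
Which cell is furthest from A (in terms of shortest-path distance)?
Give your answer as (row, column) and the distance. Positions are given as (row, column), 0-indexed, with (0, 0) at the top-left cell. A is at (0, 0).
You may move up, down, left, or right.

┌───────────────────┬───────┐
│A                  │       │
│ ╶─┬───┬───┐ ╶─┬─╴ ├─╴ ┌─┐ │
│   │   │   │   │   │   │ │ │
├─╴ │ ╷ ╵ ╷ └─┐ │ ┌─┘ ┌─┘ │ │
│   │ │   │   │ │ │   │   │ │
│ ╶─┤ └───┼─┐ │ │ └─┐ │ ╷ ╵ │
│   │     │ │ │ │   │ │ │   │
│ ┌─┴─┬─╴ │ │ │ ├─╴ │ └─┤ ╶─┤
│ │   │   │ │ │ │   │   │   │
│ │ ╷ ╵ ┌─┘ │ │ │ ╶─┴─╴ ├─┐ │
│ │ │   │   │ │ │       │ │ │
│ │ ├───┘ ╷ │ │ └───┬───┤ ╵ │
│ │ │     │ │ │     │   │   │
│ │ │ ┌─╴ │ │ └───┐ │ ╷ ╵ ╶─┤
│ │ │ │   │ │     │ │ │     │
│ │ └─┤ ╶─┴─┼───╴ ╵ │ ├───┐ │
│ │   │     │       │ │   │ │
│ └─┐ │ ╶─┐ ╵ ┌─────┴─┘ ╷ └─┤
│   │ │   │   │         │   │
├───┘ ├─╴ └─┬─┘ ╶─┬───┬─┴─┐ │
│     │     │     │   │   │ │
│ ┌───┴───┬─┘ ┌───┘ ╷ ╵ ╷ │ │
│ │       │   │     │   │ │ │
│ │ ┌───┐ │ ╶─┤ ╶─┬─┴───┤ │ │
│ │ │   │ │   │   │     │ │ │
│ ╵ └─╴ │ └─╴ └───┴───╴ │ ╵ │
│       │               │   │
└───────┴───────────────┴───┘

Computing BFS distances from A to all cells:
Furthest cell: (12, 8)
Distance: 98 steps

Path from A to the furthest cell:

┌───────────────────┬───────┐
│A → → → → → ↓      │       │
│ ╶─┬───┬───┐ ╶─┬─╴ ├─╴ ┌─┐ │
│   │↓ ↰│↓ ↰│↳ ↓│   │   │ │ │
├─╴ │ ╷ ╵ ╷ └─┐ │ ┌─┘ ┌─┘ │ │
│   │↓│↑ ↲│↑ ↰│↓│ │   │   │ │
│ ╶─┤ └───┼─┐ │ │ └─┐ │ ╷ ╵ │
│   │↳ → ↓│ │↑│↓│   │ │ │   │
│ ┌─┴─┬─╴ │ │ │ ├─╴ │ └─┤ ╶─┤
│ │↓ ↰│↓ ↲│ │↑│↓│   │   │   │
│ │ ╷ ╵ ┌─┘ │ │ │ ╶─┴─╴ ├─┐ │
│ │↓│↑ ↲│   │↑│↓│       │ │ │
│ │ ├───┘ ╷ │ │ └───┬───┤ ╵ │
│ │↓│     │ │↑│↳ → ↓│   │   │
│ │ │ ┌─╴ │ │ └───┐ │ ╷ ╵ ╶─┤
│ │↓│ │   │ │↑ ← ↰│↓│ │     │
│ │ └─┤ ╶─┴─┼───╴ ╵ │ ├───┐ │
│ │↳ ↓│     │    ↑ ↲│ │↱ ↓│ │
│ └─┐ │ ╶─┐ ╵ ┌─────┴─┘ ╷ └─┤
│   │↓│   │   │↱ → → → ↑│↳ ↓│
├───┘ ├─╴ └─┬─┘ ╶─┬───┬─┴─┐ │
│↓ ← ↲│     │↱ ↑  │↓ ↰│↓ ↰│↓│
│ ┌───┴───┬─┘ ┌───┘ ╷ ╵ ╷ │ │
│↓│↱ → → ↓│↱ ↑│↓ ← ↲│↑ ↲│↑│↓│
│ │ ┌───┐ │ ╶─┤ ╶─┬─┴───┤ │ │
│↓│↑│   │↓│↑ ↰│↳ B│     │↑│↓│
│ ╵ └─╴ │ └─╴ └───┴───╴ │ ╵ │
│↳ ↑    │↳ → ↑          │↑ ↲│
└───────┴───────────────┴───┘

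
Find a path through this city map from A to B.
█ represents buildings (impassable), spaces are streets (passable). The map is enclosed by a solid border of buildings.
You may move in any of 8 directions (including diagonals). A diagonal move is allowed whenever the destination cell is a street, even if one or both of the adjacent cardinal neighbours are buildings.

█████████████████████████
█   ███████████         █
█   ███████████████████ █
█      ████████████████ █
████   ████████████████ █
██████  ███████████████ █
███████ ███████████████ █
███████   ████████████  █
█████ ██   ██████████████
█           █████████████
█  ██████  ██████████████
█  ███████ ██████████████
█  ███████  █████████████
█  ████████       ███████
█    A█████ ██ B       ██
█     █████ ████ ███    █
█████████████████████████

Finding the shortest path from A to B:
Movement: 8-directional
Path length: 19 steps
Directions: left → left → up-left → up → up → up → up-right → right → right → right → right → right → down-right → down-right → down-right → down-right → right → right → down-right

Solution:

█████████████████████████
█   ███████████         █
█   ███████████████████ █
█      ████████████████ █
████   ████████████████ █
██████  ███████████████ █
███████ ███████████████ █
███████   ████████████  █
█████ ██   ██████████████
█  →→→→→↘   █████████████
█ ↗██████↘ ██████████████
█ ↑███████↘██████████████
█ ↑███████ ↘█████████████
█ ↑████████ →→↘   ███████
█  ↖←A█████ ██ B       ██
█     █████ ████ ███    █
█████████████████████████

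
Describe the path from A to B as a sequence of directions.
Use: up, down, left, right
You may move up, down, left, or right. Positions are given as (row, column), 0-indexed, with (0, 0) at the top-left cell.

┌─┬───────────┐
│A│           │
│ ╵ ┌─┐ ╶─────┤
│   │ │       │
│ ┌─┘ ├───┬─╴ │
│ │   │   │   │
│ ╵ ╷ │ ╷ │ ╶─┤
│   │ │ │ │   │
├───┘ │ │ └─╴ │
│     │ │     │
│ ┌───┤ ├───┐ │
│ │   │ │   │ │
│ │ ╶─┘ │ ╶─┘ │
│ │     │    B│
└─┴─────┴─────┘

Finding the path and converting it to directions:
Path through cells: (0,0) → (1,0) → (1,1) → (0,1) → (0,2) → (0,3) → (1,3) → (1,4) → (1,5) → (1,6) → (2,6) → (2,5) → (3,5) → (3,6) → (4,6) → (5,6) → (6,6)
Directions: down, right, up, right, right, down, right, right, right, down, left, down, right, down, down, down

Solution:

┌─┬───────────┐
│A│↱ → ↓      │
│ ╵ ┌─┐ ╶─────┤
│↳ ↑│ │↳ → → ↓│
│ ┌─┘ ├───┬─╴ │
│ │   │   │↓ ↲│
│ ╵ ╷ │ ╷ │ ╶─┤
│   │ │ │ │↳ ↓│
├───┘ │ │ └─╴ │
│     │ │    ↓│
│ ┌───┤ ├───┐ │
│ │   │ │   │↓│
│ │ ╶─┘ │ ╶─┘ │
│ │     │    B│
└─┴─────┴─────┘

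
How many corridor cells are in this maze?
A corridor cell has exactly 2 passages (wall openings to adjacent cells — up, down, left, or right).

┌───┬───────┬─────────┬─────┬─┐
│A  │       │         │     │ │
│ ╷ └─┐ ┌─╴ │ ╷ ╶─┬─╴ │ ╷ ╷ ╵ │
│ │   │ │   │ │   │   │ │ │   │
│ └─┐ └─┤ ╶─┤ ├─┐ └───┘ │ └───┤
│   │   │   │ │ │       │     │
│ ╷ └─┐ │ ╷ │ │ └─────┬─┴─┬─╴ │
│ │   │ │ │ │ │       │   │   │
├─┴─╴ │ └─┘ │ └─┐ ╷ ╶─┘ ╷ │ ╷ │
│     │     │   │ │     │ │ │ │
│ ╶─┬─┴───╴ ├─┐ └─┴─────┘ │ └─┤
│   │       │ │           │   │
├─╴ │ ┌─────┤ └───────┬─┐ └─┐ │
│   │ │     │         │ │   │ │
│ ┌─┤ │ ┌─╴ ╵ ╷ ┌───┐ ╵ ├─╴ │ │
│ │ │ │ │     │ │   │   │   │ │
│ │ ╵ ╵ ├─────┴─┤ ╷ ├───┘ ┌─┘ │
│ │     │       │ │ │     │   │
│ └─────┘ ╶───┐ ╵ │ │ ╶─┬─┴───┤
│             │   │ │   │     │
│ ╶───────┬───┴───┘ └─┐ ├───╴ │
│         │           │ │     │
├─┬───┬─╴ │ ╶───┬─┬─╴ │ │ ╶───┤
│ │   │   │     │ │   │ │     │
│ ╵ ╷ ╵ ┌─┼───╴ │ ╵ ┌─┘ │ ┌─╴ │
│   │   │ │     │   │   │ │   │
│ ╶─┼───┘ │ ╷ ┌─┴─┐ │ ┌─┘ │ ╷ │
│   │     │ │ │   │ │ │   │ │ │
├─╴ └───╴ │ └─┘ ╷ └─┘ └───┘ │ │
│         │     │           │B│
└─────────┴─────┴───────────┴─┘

Counting cells with exactly 2 passages:
Total corridor cells: 173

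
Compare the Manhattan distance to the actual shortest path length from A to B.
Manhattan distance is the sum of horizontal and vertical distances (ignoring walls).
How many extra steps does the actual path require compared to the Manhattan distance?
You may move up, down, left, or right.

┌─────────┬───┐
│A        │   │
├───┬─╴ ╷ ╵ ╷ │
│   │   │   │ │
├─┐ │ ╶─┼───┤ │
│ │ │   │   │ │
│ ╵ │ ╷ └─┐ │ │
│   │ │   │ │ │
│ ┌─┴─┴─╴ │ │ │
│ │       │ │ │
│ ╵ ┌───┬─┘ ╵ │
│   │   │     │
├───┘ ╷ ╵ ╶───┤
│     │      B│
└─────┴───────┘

Manhattan distance: |6 - 0| + |6 - 0| = 12
Actual path length: 18
Extra steps: 18 - 12 = 6

Solution:

┌─────────┬───┐
│A → → → ↓│↱ ↓│
├───┬─╴ ╷ ╵ ╷ │
│   │   │↳ ↑│↓│
├─┐ │ ╶─┼───┤ │
│ │ │   │   │↓│
│ ╵ │ ╷ └─┐ │ │
│   │ │   │ │↓│
│ ┌─┴─┴─╴ │ │ │
│ │       │ │↓│
│ ╵ ┌───┬─┘ ╵ │
│   │   │↓ ← ↲│
├───┘ ╷ ╵ ╶───┤
│     │  ↳ → B│
└─────┴───────┘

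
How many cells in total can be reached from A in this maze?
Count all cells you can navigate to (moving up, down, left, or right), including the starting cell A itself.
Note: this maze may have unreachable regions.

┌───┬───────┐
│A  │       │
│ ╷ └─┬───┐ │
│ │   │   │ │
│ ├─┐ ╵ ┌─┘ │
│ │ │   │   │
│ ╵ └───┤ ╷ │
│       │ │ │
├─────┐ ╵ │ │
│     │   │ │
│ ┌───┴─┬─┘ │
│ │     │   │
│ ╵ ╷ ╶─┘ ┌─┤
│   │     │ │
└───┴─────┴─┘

Using BFS/flood-fill to find all reachable cells from A:
Maze size: 7 × 6 = 42 total cells
1 cell(s) are walled off and cannot be reached from A.
Reachable cells: 41

Reachable region (· marks reachable cells):

┌───┬───────┐
│A ·│· · · ·│
│ ╷ └─┬───┐ │
│·│· ·│· ·│·│
│ ├─┐ ╵ ┌─┘ │
│·│·│· ·│· ·│
│ ╵ └───┤ ╷ │
│· · · ·│·│·│
├─────┐ ╵ │ │
│· · ·│· ·│·│
│ ┌───┴─┬─┘ │
│·│· · ·│· ·│
│ ╵ ╷ ╶─┘ ┌─┤
│· ·│· · ·│ │
└───┴─────┴─┘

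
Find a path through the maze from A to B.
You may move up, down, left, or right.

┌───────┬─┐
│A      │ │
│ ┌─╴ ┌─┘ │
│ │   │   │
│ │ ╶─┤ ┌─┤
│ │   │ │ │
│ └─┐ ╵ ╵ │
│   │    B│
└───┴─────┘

Finding the shortest path through the maze:
Path length: 9 steps
Directions: right → right → down → left → down → right → down → right → right

Solution:

┌───────┬─┐
│A → ↓  │ │
│ ┌─╴ ┌─┘ │
│ │↓ ↲│   │
│ │ ╶─┤ ┌─┤
│ │↳ ↓│ │ │
│ └─┐ ╵ ╵ │
│   │↳ → B│
└───┴─────┘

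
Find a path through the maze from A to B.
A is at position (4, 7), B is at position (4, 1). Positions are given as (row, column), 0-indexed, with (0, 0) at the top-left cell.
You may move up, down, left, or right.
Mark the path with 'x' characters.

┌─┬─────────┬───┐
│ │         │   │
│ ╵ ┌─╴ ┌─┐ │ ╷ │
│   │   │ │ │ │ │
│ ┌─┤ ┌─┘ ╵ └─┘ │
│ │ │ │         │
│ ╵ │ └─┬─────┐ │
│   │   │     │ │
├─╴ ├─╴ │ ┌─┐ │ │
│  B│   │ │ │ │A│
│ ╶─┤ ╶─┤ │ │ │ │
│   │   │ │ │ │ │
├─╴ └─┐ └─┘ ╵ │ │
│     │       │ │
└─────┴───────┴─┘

Finding the shortest path from (4, 7) to (4, 1):
Path length: 16 steps
Directions: up → up → left → left → up → up → left → left → left → left → down → left → down → down → right → down

Solution:

┌─┬─────────┬───┐
│ │x x x x x│   │
│ ╵ ┌─╴ ┌─┐ │ ╷ │
│x x│   │ │x│ │ │
│ ┌─┤ ┌─┘ ╵ └─┘ │
│x│ │ │    x x x│
│ ╵ │ └─┬─────┐ │
│x x│   │     │x│
├─╴ ├─╴ │ ┌─┐ │ │
│  B│   │ │ │ │A│
│ ╶─┤ ╶─┤ │ │ │ │
│   │   │ │ │ │ │
├─╴ └─┐ └─┘ ╵ │ │
│     │       │ │
└─────┴───────┴─┘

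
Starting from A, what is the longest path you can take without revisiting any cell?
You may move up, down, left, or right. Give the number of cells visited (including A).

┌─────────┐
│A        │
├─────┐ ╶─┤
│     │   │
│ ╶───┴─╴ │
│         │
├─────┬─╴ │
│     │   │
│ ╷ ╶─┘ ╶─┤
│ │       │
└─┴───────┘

Finding longest simple path using DFS:
Start: (0, 0)
Longest path visits 15 cells
Path: A → right → right → right → down → right → down → down → left → down → left → left → up → left → down

Solution:

┌─────────┐
│A → → ↓  │
├─────┐ ╶─┤
│     │↳ ↓│
│ ╶───┴─╴ │
│        ↓│
├─────┬─╴ │
│↓ ↰  │↓ ↲│
│ ╷ ╶─┘ ╶─┤
│B│↑ ← ↲  │
└─┴───────┘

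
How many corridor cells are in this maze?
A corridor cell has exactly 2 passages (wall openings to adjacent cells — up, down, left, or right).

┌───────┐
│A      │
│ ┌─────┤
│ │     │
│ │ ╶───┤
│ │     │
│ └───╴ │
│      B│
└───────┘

Counting cells with exactly 2 passages:
Total corridor cells: 14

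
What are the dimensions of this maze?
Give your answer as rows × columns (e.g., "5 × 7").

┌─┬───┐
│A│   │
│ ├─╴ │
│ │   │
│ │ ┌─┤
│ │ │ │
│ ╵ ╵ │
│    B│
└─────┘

Counting the maze dimensions:
Rows (vertical): 4
Columns (horizontal): 3
Dimensions: 4 × 3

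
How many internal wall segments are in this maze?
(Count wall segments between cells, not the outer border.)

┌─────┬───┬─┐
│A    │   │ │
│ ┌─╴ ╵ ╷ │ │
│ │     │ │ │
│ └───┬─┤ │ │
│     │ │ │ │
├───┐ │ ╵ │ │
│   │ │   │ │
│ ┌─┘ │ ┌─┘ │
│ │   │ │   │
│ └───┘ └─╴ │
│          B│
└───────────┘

Counting internal wall segments:
Total internal walls: 25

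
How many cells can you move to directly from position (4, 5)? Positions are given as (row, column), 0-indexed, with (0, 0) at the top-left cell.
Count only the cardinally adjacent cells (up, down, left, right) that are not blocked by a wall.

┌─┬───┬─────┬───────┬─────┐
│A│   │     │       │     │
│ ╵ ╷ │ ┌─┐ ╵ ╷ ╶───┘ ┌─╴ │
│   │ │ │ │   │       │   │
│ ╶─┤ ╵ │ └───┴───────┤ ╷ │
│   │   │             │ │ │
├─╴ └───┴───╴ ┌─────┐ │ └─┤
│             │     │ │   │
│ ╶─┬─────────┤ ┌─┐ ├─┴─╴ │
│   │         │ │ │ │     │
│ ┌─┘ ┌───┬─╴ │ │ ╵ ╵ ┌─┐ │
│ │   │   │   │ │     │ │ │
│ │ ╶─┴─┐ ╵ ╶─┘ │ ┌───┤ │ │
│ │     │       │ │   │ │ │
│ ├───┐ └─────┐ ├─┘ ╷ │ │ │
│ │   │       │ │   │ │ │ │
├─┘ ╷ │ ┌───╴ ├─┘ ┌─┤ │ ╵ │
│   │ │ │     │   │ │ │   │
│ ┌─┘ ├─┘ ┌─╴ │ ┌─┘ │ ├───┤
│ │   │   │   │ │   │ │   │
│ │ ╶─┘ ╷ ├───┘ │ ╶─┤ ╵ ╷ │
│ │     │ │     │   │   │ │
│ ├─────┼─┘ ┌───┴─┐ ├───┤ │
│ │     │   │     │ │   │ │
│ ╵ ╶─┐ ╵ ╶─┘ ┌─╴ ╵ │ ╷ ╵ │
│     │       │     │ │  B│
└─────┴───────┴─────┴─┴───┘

Checking passable neighbors of (4, 5):
Neighbors: (4, 4), (4, 6)
Count: 2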